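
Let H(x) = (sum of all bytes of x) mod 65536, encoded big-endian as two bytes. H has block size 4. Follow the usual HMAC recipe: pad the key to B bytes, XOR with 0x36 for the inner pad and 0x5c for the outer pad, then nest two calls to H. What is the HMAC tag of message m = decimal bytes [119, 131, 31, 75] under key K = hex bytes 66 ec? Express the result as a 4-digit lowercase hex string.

029e

Key hex bytes 66 ec is 2 bytes ≤ B = 4; zero-pad to 4 bytes: K' = 66 ec 00 00.
K' ⊕ ipad = 50 da 36 36.  K' ⊕ opad = 3a b0 5c 5c.
Inner input = (K'⊕ipad) ∥ m = 50 da 36 36 ∥ 77 83 1f 4b.
Inner hash: sum = 80+218+54+54+119+131+31+75 = 762 → 02 fa.
Outer input = (K'⊕opad) ∥ inner = 3a b0 5c 5c ∥ 02 fa.
Outer hash (tag): sum = 58+176+92+92+2+250 = 670 → 02 9e.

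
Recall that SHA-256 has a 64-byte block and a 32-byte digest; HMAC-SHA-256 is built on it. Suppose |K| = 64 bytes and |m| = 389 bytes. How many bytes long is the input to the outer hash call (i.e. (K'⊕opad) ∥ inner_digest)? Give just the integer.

96

Key is 64 ≤ 64 bytes, zero-padded: |K'| = 64.
Outer input = (K'⊕opad) ∥ H(inner) → 64 + 32 = 96 bytes.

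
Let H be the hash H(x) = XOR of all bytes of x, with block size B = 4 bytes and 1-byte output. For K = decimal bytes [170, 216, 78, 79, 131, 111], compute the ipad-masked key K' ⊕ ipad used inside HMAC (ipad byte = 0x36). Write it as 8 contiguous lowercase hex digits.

a9363636

Key decimal bytes [170, 216, 78, 79, 131, 111] = aa d8 4e 4f 83 6f is 6 bytes > B = 4, so hash it first: H(key) = 9f, then zero-pad to 4 bytes: K' = 9f 00 00 00.
XOR each byte with 0x36: 9f⊕36=a9, 00⊕36=36, 00⊕36=36, 00⊕36=36.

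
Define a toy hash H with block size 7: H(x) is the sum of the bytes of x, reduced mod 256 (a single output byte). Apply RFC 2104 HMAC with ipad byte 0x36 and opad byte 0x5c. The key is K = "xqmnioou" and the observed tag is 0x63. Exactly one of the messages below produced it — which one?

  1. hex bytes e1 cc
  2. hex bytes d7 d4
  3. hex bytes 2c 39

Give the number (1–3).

Key "xqmnioou" = 78 71 6d 6e 69 6f 6f 75 is 8 bytes > B = 7, so hash it first: H(key) = 80, then zero-pad to 7 bytes: K' = 80 00 00 00 00 00 00.
K' ⊕ ipad = b6 36 36 36 36 36 36; K' ⊕ opad = dc 5c 5c 5c 5c 5c 5c.
m1: inner = H(b6 36 36 36 36 36 36 e1 cc) = a7; tag = H(dc 5c 5c 5c 5c 5c 5c a7) = ab
m2: inner = H(b6 36 36 36 36 36 36 d7 d4) = a5; tag = H(dc 5c 5c 5c 5c 5c 5c a5) = a9
m3: inner = H(b6 36 36 36 36 36 36 2c 39) = 5f; tag = H(dc 5c 5c 5c 5c 5c 5c 5f) = 63 ← matches

3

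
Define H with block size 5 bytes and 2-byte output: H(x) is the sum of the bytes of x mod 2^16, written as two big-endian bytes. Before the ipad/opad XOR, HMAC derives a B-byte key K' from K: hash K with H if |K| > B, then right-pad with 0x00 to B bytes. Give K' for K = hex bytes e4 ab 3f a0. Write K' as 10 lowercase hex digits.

e4ab3fa000

Key hex bytes e4 ab 3f a0 is 4 bytes ≤ B = 5; zero-pad to 5 bytes: K' = e4 ab 3f a0 00.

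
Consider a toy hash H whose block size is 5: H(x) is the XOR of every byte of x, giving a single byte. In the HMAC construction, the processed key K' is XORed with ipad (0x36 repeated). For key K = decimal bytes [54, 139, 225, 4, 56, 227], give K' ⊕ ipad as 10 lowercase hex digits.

b536363636

Key decimal bytes [54, 139, 225, 4, 56, 227] = 36 8b e1 04 38 e3 is 6 bytes > B = 5, so hash it first: H(key) = 83, then zero-pad to 5 bytes: K' = 83 00 00 00 00.
XOR each byte with 0x36: 83⊕36=b5, 00⊕36=36, 00⊕36=36, 00⊕36=36, 00⊕36=36.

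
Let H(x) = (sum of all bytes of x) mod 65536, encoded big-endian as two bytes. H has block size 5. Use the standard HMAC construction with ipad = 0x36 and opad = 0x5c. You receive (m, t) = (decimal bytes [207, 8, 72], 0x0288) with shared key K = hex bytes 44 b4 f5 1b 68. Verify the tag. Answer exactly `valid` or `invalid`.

Key hex bytes 44 b4 f5 1b 68 is exactly B = 5 bytes: K' = 44 b4 f5 1b 68.
K' ⊕ ipad = 72 82 c3 2d 5e; K' ⊕ opad = 18 e8 a9 47 34.
Inner hash: sum = 114+130+195+45+94+207+8+72 = 865 → 03 61.
Outer hash (recomputed tag): sum = 24+232+169+71+52+3+97 = 648 → 02 88.
Recomputed tag = 0288; claimed = 0288 → match.

valid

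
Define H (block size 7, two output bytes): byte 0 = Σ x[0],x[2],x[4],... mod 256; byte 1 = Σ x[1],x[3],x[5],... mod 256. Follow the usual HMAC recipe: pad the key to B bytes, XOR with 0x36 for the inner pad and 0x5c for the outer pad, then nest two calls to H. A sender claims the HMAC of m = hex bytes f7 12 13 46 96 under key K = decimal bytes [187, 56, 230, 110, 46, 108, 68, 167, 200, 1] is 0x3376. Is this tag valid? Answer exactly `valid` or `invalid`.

invalid

Key decimal bytes [187, 56, 230, 110, 46, 108, 68, 167, 200, 1] = bb 38 e6 6e 2e 6c 44 a7 c8 01 is 10 bytes > B = 7, so hash it first: H(key) = db ba, then zero-pad to 7 bytes: K' = db ba 00 00 00 00 00.
K' ⊕ ipad = ed 8c 36 36 36 36 36; K' ⊕ opad = 87 e6 5c 5c 5c 5c 5c.
Inner hash: even-index sum = 487 mod 256 = 231; odd-index sum = 664 mod 256 = 152 → e7 98.
Outer hash (recomputed tag): even-index sum = 563 mod 256 = 51; odd-index sum = 645 mod 256 = 133 → 33 85.
Recomputed tag = 3385; claimed = 3376 → mismatch.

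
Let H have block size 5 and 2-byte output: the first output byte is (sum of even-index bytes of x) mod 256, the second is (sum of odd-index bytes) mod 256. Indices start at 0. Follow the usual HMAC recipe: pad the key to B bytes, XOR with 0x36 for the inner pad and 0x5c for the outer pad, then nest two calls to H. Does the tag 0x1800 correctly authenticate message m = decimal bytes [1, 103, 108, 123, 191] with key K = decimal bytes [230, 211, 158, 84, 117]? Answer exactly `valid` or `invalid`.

Key decimal bytes [230, 211, 158, 84, 117] = e6 d3 9e 54 75 is exactly B = 5 bytes: K' = e6 d3 9e 54 75.
K' ⊕ ipad = d0 e5 a8 62 43; K' ⊕ opad = ba 8f c2 08 29.
Inner hash: even-index sum = 669 mod 256 = 157; odd-index sum = 627 mod 256 = 115 → 9d 73.
Outer hash (recomputed tag): even-index sum = 536 mod 256 = 24; odd-index sum = 308 mod 256 = 52 → 18 34.
Recomputed tag = 1834; claimed = 1800 → mismatch.

invalid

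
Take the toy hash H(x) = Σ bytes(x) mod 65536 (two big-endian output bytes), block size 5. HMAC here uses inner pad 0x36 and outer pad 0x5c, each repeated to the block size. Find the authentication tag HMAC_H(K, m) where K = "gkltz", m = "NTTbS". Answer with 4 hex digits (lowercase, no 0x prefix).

0134

Key "gkltz" = 67 6b 6c 74 7a is exactly B = 5 bytes: K' = 67 6b 6c 74 7a.
K' ⊕ ipad = 51 5d 5a 42 4c.  K' ⊕ opad = 3b 37 30 28 26.
Inner input = (K'⊕ipad) ∥ m = 51 5d 5a 42 4c ∥ 4e 54 54 62 53.
Inner hash: sum = 81+93+90+66+76+78+84+84+98+83 = 833 → 03 41.
Outer input = (K'⊕opad) ∥ inner = 3b 37 30 28 26 ∥ 03 41.
Outer hash (tag): sum = 59+55+48+40+38+3+65 = 308 → 01 34.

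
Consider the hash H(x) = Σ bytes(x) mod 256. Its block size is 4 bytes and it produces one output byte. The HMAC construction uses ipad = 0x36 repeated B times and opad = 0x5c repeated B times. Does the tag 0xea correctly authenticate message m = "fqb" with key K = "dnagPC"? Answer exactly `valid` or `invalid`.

invalid

Key "dnagPC" = 64 6e 61 67 50 43 is 6 bytes > B = 4, so hash it first: H(key) = 2d, then zero-pad to 4 bytes: K' = 2d 00 00 00.
K' ⊕ ipad = 1b 36 36 36; K' ⊕ opad = 71 5c 5c 5c.
Inner hash: sum = 27+54+54+54+102+113+98 = 502; mod 256 = 246 → f6.
Outer hash (recomputed tag): sum = 113+92+92+92+246 = 635; mod 256 = 123 → 7b.
Recomputed tag = 7b; claimed = ea → mismatch.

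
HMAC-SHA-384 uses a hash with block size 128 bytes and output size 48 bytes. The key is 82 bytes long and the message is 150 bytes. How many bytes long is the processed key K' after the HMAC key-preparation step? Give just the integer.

Key is 82 ≤ 128 bytes, zero-padded: |K'| = 128.

128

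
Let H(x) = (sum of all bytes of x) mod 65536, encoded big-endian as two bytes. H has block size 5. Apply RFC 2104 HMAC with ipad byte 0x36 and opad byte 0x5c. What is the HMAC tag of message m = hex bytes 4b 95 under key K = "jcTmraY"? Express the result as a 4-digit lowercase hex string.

029c

Key "jcTmraY" = 6a 63 54 6d 72 61 59 is 7 bytes > B = 5, so hash it first: H(key) = 02 ba, then zero-pad to 5 bytes: K' = 02 ba 00 00 00.
K' ⊕ ipad = 34 8c 36 36 36.  K' ⊕ opad = 5e e6 5c 5c 5c.
Inner input = (K'⊕ipad) ∥ m = 34 8c 36 36 36 ∥ 4b 95.
Inner hash: sum = 52+140+54+54+54+75+149 = 578 → 02 42.
Outer input = (K'⊕opad) ∥ inner = 5e e6 5c 5c 5c ∥ 02 42.
Outer hash (tag): sum = 94+230+92+92+92+2+66 = 668 → 02 9c.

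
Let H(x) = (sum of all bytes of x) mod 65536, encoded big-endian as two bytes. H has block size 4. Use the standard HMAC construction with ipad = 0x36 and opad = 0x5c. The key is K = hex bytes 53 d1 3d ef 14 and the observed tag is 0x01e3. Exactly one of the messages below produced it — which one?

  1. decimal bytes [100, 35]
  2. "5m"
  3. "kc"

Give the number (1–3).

2

Key hex bytes 53 d1 3d ef 14 is 5 bytes > B = 4, so hash it first: H(key) = 02 64, then zero-pad to 4 bytes: K' = 02 64 00 00.
K' ⊕ ipad = 34 52 36 36; K' ⊕ opad = 5e 38 5c 5c.
m1: inner = H(34 52 36 36 64 23) = 01 79; tag = H(5e 38 5c 5c 01 79) = 01c8
m2: inner = H(34 52 36 36 35 6d) = 01 94; tag = H(5e 38 5c 5c 01 94) = 01e3 ← matches
m3: inner = H(34 52 36 36 6b 63) = 01 c0; tag = H(5e 38 5c 5c 01 c0) = 020f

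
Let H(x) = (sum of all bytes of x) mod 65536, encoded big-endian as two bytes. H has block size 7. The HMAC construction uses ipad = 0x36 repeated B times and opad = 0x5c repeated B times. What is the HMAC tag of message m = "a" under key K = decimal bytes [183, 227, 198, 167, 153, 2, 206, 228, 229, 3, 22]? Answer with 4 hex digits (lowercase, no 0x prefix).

0239

Key decimal bytes [183, 227, 198, 167, 153, 2, 206, 228, 229, 3, 22] = b7 e3 c6 a7 99 02 ce e4 e5 03 16 is 11 bytes > B = 7, so hash it first: H(key) = 06 52, then zero-pad to 7 bytes: K' = 06 52 00 00 00 00 00.
K' ⊕ ipad = 30 64 36 36 36 36 36.  K' ⊕ opad = 5a 0e 5c 5c 5c 5c 5c.
Inner input = (K'⊕ipad) ∥ m = 30 64 36 36 36 36 36 ∥ 61.
Inner hash: sum = 48+100+54+54+54+54+54+97 = 515 → 02 03.
Outer input = (K'⊕opad) ∥ inner = 5a 0e 5c 5c 5c 5c 5c ∥ 02 03.
Outer hash (tag): sum = 90+14+92+92+92+92+92+2+3 = 569 → 02 39.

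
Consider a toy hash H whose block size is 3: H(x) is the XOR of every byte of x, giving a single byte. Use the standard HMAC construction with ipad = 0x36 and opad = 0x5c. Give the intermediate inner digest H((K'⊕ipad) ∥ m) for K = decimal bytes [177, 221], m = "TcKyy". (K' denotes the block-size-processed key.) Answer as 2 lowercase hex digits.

Key decimal bytes [177, 221] = b1 dd is 2 bytes ≤ B = 3; zero-pad to 3 bytes: K' = b1 dd 00.
K' ⊕ ipad = 87 eb 36.
Inner input = 87 eb 36 ∥ 54 63 4b 79 79.
Inner hash: XOR 87⊕eb⊕36⊕54⊕63⊕4b⊕79⊕79 = 26.

26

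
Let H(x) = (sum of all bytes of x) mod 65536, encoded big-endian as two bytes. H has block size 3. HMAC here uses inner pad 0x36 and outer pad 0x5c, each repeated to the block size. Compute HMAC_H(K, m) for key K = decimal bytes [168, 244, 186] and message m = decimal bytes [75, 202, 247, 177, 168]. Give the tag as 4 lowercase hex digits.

Key decimal bytes [168, 244, 186] = a8 f4 ba is exactly B = 3 bytes: K' = a8 f4 ba.
K' ⊕ ipad = 9e c2 8c.  K' ⊕ opad = f4 a8 e6.
Inner input = (K'⊕ipad) ∥ m = 9e c2 8c ∥ 4b ca f7 b1 a8.
Inner hash: sum = 158+194+140+75+202+247+177+168 = 1361 → 05 51.
Outer input = (K'⊕opad) ∥ inner = f4 a8 e6 ∥ 05 51.
Outer hash (tag): sum = 244+168+230+5+81 = 728 → 02 d8.

02d8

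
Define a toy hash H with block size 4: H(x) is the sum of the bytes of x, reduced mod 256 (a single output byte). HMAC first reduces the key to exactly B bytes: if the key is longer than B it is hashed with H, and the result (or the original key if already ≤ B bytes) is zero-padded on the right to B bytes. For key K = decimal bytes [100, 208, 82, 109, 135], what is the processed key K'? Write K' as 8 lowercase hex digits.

7a000000

|K| = 5 > B = 4, so first hash the key.
H(K): sum = 100+208+82+109+135 = 634; mod 256 = 122 → 7a.
Zero-pad H(K) = 7a to 4 bytes: K' = 7a 00 00 00.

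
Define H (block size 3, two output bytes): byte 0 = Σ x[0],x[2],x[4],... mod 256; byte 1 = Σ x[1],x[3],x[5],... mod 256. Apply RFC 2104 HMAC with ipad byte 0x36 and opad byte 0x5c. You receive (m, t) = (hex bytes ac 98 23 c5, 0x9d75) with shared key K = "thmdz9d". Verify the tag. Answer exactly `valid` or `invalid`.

invalid

Key "thmdz9d" = 74 68 6d 64 7a 39 64 is 7 bytes > B = 3, so hash it first: H(key) = bf 05, then zero-pad to 3 bytes: K' = bf 05 00.
K' ⊕ ipad = 89 33 36; K' ⊕ opad = e3 59 5c.
Inner hash: even-index sum = 540 mod 256 = 28; odd-index sum = 258 mod 256 = 2 → 1c 02.
Outer hash (recomputed tag): even-index sum = 321 mod 256 = 65; odd-index sum = 117 mod 256 = 117 → 41 75.
Recomputed tag = 4175; claimed = 9d75 → mismatch.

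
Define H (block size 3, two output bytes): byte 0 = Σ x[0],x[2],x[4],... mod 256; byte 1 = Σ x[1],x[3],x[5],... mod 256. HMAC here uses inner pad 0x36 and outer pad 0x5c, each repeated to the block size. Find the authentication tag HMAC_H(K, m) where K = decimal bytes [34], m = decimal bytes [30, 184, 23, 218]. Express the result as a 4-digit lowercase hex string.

Key decimal bytes [34] = 22 is 1 byte ≤ B = 3; zero-pad to 3 bytes: K' = 22 00 00.
K' ⊕ ipad = 14 36 36.  K' ⊕ opad = 7e 5c 5c.
Inner input = (K'⊕ipad) ∥ m = 14 36 36 ∥ 1e b8 17 da.
Inner hash: even-index sum = 476 mod 256 = 220; odd-index sum = 107 mod 256 = 107 → dc 6b.
Outer input = (K'⊕opad) ∥ inner = 7e 5c 5c ∥ dc 6b.
Outer hash (tag): even-index sum = 325 mod 256 = 69; odd-index sum = 312 mod 256 = 56 → 45 38.

4538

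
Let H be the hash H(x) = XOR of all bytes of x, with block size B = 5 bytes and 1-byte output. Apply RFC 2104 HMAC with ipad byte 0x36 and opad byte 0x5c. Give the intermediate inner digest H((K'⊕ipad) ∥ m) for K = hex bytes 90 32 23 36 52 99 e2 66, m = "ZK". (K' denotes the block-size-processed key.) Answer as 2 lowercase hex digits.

df

Key hex bytes 90 32 23 36 52 99 e2 66 is 8 bytes > B = 5, so hash it first: H(key) = f8, then zero-pad to 5 bytes: K' = f8 00 00 00 00.
K' ⊕ ipad = ce 36 36 36 36.
Inner input = ce 36 36 36 36 ∥ 5a 4b.
Inner hash: XOR ce⊕36⊕36⊕36⊕36⊕5a⊕4b = df.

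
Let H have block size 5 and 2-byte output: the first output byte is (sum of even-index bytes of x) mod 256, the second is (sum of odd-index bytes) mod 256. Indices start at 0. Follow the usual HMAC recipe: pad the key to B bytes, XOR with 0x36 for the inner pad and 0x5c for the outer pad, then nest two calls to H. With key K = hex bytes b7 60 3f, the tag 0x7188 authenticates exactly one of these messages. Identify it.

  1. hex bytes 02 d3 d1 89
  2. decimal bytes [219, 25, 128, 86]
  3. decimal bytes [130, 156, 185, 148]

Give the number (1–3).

Key hex bytes b7 60 3f is 3 bytes ≤ B = 5; zero-pad to 5 bytes: K' = b7 60 3f 00 00.
K' ⊕ ipad = 81 56 09 36 36; K' ⊕ opad = eb 3c 63 5c 5c.
m1: inner = H(81 56 09 36 36 02 d3 d1 89) = 1c 5f; tag = H(eb 3c 63 5c 5c 1c 5f) = 09b4
m2: inner = H(81 56 09 36 36 db 19 80 56) = 2f e7; tag = H(eb 3c 63 5c 5c 2f e7) = 91c7
m3: inner = H(81 56 09 36 36 82 9c b9 94) = f0 c7; tag = H(eb 3c 63 5c 5c f0 c7) = 7188 ← matches

3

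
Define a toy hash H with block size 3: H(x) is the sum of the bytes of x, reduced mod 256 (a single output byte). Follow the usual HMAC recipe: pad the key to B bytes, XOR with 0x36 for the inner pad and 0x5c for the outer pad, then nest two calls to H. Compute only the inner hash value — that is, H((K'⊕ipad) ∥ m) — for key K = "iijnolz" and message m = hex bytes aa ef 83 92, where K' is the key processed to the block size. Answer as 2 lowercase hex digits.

Key "iijnolz" = 69 69 6a 6e 6f 6c 7a is 7 bytes > B = 3, so hash it first: H(key) = ff, then zero-pad to 3 bytes: K' = ff 00 00.
K' ⊕ ipad = c9 36 36.
Inner input = c9 36 36 ∥ aa ef 83 92.
Inner hash: sum = 201+54+54+170+239+131+146 = 995; mod 256 = 227 → e3.

e3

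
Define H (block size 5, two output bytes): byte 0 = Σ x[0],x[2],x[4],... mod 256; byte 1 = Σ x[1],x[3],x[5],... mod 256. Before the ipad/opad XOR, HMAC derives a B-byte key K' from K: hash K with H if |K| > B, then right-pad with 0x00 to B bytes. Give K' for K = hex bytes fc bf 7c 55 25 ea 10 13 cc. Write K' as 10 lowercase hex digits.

|K| = 9 > B = 5, so first hash the key.
H(K): even-index sum = 633 mod 256 = 121; odd-index sum = 529 mod 256 = 17 → 79 11.
Zero-pad H(K) = 79 11 to 5 bytes: K' = 79 11 00 00 00.

7911000000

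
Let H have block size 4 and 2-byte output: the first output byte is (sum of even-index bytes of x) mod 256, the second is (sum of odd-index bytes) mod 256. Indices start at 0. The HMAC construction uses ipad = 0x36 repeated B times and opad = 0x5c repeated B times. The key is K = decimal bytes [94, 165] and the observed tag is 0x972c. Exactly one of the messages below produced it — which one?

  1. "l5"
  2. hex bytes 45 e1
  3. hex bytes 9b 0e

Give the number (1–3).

Key decimal bytes [94, 165] = 5e a5 is 2 bytes ≤ B = 4; zero-pad to 4 bytes: K' = 5e a5 00 00.
K' ⊕ ipad = 68 93 36 36; K' ⊕ opad = 02 f9 5c 5c.
m1: inner = H(68 93 36 36 6c 35) = 0a fe; tag = H(02 f9 5c 5c 0a fe) = 6853
m2: inner = H(68 93 36 36 45 e1) = e3 aa; tag = H(02 f9 5c 5c e3 aa) = 41ff
m3: inner = H(68 93 36 36 9b 0e) = 39 d7; tag = H(02 f9 5c 5c 39 d7) = 972c ← matches

3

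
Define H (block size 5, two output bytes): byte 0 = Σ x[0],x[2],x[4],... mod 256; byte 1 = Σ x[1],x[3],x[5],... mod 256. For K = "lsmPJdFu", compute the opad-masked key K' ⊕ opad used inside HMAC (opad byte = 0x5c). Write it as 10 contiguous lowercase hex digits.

35c05c5c5c

Key "lsmPJdFu" = 6c 73 6d 50 4a 64 46 75 is 8 bytes > B = 5, so hash it first: H(key) = 69 9c, then zero-pad to 5 bytes: K' = 69 9c 00 00 00.
XOR each byte with 0x5c: 69⊕5c=35, 9c⊕5c=c0, 00⊕5c=5c, 00⊕5c=5c, 00⊕5c=5c.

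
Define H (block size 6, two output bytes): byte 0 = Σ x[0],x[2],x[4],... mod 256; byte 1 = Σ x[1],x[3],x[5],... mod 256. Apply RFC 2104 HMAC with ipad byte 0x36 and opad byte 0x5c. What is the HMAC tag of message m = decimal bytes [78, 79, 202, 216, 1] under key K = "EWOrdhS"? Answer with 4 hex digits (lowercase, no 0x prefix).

Key "EWOrdhS" = 45 57 4f 72 64 68 53 is 7 bytes > B = 6, so hash it first: H(key) = 4b 31, then zero-pad to 6 bytes: K' = 4b 31 00 00 00 00.
K' ⊕ ipad = 7d 07 36 36 36 36.  K' ⊕ opad = 17 6d 5c 5c 5c 5c.
Inner input = (K'⊕ipad) ∥ m = 7d 07 36 36 36 36 ∥ 4e 4f ca d8 01.
Inner hash: even-index sum = 514 mod 256 = 2; odd-index sum = 410 mod 256 = 154 → 02 9a.
Outer input = (K'⊕opad) ∥ inner = 17 6d 5c 5c 5c 5c ∥ 02 9a.
Outer hash (tag): even-index sum = 209 mod 256 = 209; odd-index sum = 447 mod 256 = 191 → d1 bf.

d1bf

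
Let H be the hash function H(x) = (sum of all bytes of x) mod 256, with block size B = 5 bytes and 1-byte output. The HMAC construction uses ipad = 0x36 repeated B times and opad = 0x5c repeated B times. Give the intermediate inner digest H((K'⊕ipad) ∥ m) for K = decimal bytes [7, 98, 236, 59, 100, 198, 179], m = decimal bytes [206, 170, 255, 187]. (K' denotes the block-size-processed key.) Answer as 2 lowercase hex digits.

65

Key decimal bytes [7, 98, 236, 59, 100, 198, 179] = 07 62 ec 3b 64 c6 b3 is 7 bytes > B = 5, so hash it first: H(key) = 6d, then zero-pad to 5 bytes: K' = 6d 00 00 00 00.
K' ⊕ ipad = 5b 36 36 36 36.
Inner input = 5b 36 36 36 36 ∥ ce aa ff bb.
Inner hash: sum = 91+54+54+54+54+206+170+255+187 = 1125; mod 256 = 101 → 65.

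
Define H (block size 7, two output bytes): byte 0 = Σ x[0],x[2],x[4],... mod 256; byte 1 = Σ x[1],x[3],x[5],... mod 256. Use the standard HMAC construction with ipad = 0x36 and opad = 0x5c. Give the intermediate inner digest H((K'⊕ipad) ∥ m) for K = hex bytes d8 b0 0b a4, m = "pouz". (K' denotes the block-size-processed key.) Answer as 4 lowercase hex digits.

8033

Key hex bytes d8 b0 0b a4 is 4 bytes ≤ B = 7; zero-pad to 7 bytes: K' = d8 b0 0b a4 00 00 00.
K' ⊕ ipad = ee 86 3d 92 36 36 36.
Inner input = ee 86 3d 92 36 36 36 ∥ 70 6f 75 7a.
Inner hash: even-index sum = 640 mod 256 = 128; odd-index sum = 563 mod 256 = 51 → 80 33.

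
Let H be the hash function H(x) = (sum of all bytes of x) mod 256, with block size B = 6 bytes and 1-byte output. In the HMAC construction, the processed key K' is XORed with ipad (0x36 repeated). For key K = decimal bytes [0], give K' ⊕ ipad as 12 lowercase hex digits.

Key decimal bytes [0] = 00 is 1 byte ≤ B = 6; zero-pad to 6 bytes: K' = 00 00 00 00 00 00.
XOR each byte with 0x36: 00⊕36=36, 00⊕36=36, 00⊕36=36, 00⊕36=36, 00⊕36=36, 00⊕36=36.

363636363636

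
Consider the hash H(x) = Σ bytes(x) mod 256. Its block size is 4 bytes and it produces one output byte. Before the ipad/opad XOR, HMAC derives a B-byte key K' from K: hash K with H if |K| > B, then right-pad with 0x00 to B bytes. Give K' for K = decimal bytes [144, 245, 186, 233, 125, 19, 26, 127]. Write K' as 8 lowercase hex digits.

51000000

|K| = 8 > B = 4, so first hash the key.
H(K): sum = 144+245+186+233+125+19+26+127 = 1105; mod 256 = 81 → 51.
Zero-pad H(K) = 51 to 4 bytes: K' = 51 00 00 00.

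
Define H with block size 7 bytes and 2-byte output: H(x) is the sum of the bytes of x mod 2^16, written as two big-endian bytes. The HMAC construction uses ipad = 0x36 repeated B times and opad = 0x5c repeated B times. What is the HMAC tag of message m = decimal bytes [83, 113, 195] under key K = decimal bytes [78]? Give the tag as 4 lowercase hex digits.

Key decimal bytes [78] = 4e is 1 byte ≤ B = 7; zero-pad to 7 bytes: K' = 4e 00 00 00 00 00 00.
K' ⊕ ipad = 78 36 36 36 36 36 36.  K' ⊕ opad = 12 5c 5c 5c 5c 5c 5c.
Inner input = (K'⊕ipad) ∥ m = 78 36 36 36 36 36 36 ∥ 53 71 c3.
Inner hash: sum = 120+54+54+54+54+54+54+83+113+195 = 835 → 03 43.
Outer input = (K'⊕opad) ∥ inner = 12 5c 5c 5c 5c 5c 5c ∥ 03 43.
Outer hash (tag): sum = 18+92+92+92+92+92+92+3+67 = 640 → 02 80.

0280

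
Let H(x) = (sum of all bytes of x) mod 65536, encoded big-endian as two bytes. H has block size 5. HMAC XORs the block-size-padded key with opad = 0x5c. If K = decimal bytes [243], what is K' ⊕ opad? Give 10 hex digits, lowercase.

Key decimal bytes [243] = f3 is 1 byte ≤ B = 5; zero-pad to 5 bytes: K' = f3 00 00 00 00.
XOR each byte with 0x5c: f3⊕5c=af, 00⊕5c=5c, 00⊕5c=5c, 00⊕5c=5c, 00⊕5c=5c.

af5c5c5c5c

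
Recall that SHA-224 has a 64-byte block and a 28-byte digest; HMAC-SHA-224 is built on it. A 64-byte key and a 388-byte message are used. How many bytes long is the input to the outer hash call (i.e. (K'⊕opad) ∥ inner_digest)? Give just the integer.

92

Key is 64 ≤ 64 bytes, zero-padded: |K'| = 64.
Outer input = (K'⊕opad) ∥ H(inner) → 64 + 28 = 92 bytes.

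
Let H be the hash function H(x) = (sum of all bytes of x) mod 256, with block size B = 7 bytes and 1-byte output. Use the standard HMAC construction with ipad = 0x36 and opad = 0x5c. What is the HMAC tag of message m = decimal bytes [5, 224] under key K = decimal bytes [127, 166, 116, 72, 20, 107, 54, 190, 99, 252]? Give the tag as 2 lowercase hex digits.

Key decimal bytes [127, 166, 116, 72, 20, 107, 54, 190, 99, 252] = 7f a6 74 48 14 6b 36 be 63 fc is 10 bytes > B = 7, so hash it first: H(key) = b3, then zero-pad to 7 bytes: K' = b3 00 00 00 00 00 00.
K' ⊕ ipad = 85 36 36 36 36 36 36.  K' ⊕ opad = ef 5c 5c 5c 5c 5c 5c.
Inner input = (K'⊕ipad) ∥ m = 85 36 36 36 36 36 36 ∥ 05 e0.
Inner hash: sum = 133+54+54+54+54+54+54+5+224 = 686; mod 256 = 174 → ae.
Outer input = (K'⊕opad) ∥ inner = ef 5c 5c 5c 5c 5c 5c ∥ ae.
Outer hash (tag): sum = 239+92+92+92+92+92+92+174 = 965; mod 256 = 197 → c5.

c5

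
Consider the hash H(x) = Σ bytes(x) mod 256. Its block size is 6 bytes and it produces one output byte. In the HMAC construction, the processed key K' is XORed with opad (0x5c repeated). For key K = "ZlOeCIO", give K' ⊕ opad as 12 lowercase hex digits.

Key "ZlOeCIO" = 5a 6c 4f 65 43 49 4f is 7 bytes > B = 6, so hash it first: H(key) = 55, then zero-pad to 6 bytes: K' = 55 00 00 00 00 00.
XOR each byte with 0x5c: 55⊕5c=09, 00⊕5c=5c, 00⊕5c=5c, 00⊕5c=5c, 00⊕5c=5c, 00⊕5c=5c.

095c5c5c5c5c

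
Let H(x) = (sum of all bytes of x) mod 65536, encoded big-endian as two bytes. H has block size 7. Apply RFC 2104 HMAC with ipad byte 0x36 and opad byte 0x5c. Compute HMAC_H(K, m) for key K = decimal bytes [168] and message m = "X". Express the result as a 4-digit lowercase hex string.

0358

Key decimal bytes [168] = a8 is 1 byte ≤ B = 7; zero-pad to 7 bytes: K' = a8 00 00 00 00 00 00.
K' ⊕ ipad = 9e 36 36 36 36 36 36.  K' ⊕ opad = f4 5c 5c 5c 5c 5c 5c.
Inner input = (K'⊕ipad) ∥ m = 9e 36 36 36 36 36 36 ∥ 58.
Inner hash: sum = 158+54+54+54+54+54+54+88 = 570 → 02 3a.
Outer input = (K'⊕opad) ∥ inner = f4 5c 5c 5c 5c 5c 5c ∥ 02 3a.
Outer hash (tag): sum = 244+92+92+92+92+92+92+2+58 = 856 → 03 58.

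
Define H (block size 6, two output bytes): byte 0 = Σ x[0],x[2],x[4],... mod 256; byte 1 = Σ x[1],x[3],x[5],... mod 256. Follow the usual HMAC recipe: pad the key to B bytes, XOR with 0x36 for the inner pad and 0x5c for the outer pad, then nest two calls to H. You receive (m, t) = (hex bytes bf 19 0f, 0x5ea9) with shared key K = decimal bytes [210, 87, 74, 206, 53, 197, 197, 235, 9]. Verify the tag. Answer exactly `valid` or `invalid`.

Key decimal bytes [210, 87, 74, 206, 53, 197, 197, 235, 9] = d2 57 4a ce 35 c5 c5 eb 09 is 9 bytes > B = 6, so hash it first: H(key) = 1f d5, then zero-pad to 6 bytes: K' = 1f d5 00 00 00 00.
K' ⊕ ipad = 29 e3 36 36 36 36; K' ⊕ opad = 43 89 5c 5c 5c 5c.
Inner hash: even-index sum = 355 mod 256 = 99; odd-index sum = 360 mod 256 = 104 → 63 68.
Outer hash (recomputed tag): even-index sum = 350 mod 256 = 94; odd-index sum = 425 mod 256 = 169 → 5e a9.
Recomputed tag = 5ea9; claimed = 5ea9 → match.

valid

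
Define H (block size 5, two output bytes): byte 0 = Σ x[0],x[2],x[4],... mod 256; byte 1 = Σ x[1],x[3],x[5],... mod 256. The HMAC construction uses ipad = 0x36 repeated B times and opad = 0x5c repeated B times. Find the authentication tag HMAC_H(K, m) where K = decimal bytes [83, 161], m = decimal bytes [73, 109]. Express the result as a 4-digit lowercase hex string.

dd97

Key decimal bytes [83, 161] = 53 a1 is 2 bytes ≤ B = 5; zero-pad to 5 bytes: K' = 53 a1 00 00 00.
K' ⊕ ipad = 65 97 36 36 36.  K' ⊕ opad = 0f fd 5c 5c 5c.
Inner input = (K'⊕ipad) ∥ m = 65 97 36 36 36 ∥ 49 6d.
Inner hash: even-index sum = 318 mod 256 = 62; odd-index sum = 278 mod 256 = 22 → 3e 16.
Outer input = (K'⊕opad) ∥ inner = 0f fd 5c 5c 5c ∥ 3e 16.
Outer hash (tag): even-index sum = 221 mod 256 = 221; odd-index sum = 407 mod 256 = 151 → dd 97.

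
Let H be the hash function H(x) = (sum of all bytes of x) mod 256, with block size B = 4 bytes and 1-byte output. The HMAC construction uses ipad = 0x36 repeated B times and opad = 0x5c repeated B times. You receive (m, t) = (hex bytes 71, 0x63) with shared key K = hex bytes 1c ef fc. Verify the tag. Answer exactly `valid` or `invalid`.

valid

Key hex bytes 1c ef fc is 3 bytes ≤ B = 4; zero-pad to 4 bytes: K' = 1c ef fc 00.
K' ⊕ ipad = 2a d9 ca 36; K' ⊕ opad = 40 b3 a0 5c.
Inner hash: sum = 42+217+202+54+113 = 628; mod 256 = 116 → 74.
Outer hash (recomputed tag): sum = 64+179+160+92+116 = 611; mod 256 = 99 → 63.
Recomputed tag = 63; claimed = 63 → match.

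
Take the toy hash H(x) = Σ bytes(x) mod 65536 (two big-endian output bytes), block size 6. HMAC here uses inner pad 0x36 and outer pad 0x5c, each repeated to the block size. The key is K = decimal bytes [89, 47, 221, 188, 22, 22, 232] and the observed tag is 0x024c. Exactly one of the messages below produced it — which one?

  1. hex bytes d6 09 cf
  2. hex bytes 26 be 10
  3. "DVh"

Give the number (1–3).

Key decimal bytes [89, 47, 221, 188, 22, 22, 232] = 59 2f dd bc 16 16 e8 is 7 bytes > B = 6, so hash it first: H(key) = 03 35, then zero-pad to 6 bytes: K' = 03 35 00 00 00 00.
K' ⊕ ipad = 35 03 36 36 36 36; K' ⊕ opad = 5f 69 5c 5c 5c 5c.
m1: inner = H(35 03 36 36 36 36 d6 09 cf) = 02 be; tag = H(5f 69 5c 5c 5c 5c 02 be) = 02f8
m2: inner = H(35 03 36 36 36 36 26 be 10) = 02 04; tag = H(5f 69 5c 5c 5c 5c 02 04) = 023e
m3: inner = H(35 03 36 36 36 36 44 56 68) = 02 12; tag = H(5f 69 5c 5c 5c 5c 02 12) = 024c ← matches

3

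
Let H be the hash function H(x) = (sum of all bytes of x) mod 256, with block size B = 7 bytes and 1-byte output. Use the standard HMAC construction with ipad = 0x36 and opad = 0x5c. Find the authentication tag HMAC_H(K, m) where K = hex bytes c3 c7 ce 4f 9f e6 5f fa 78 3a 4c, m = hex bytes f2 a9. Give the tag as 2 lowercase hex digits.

9b

Key hex bytes c3 c7 ce 4f 9f e6 5f fa 78 3a 4c is 11 bytes > B = 7, so hash it first: H(key) = 83, then zero-pad to 7 bytes: K' = 83 00 00 00 00 00 00.
K' ⊕ ipad = b5 36 36 36 36 36 36.  K' ⊕ opad = df 5c 5c 5c 5c 5c 5c.
Inner input = (K'⊕ipad) ∥ m = b5 36 36 36 36 36 36 ∥ f2 a9.
Inner hash: sum = 181+54+54+54+54+54+54+242+169 = 916; mod 256 = 148 → 94.
Outer input = (K'⊕opad) ∥ inner = df 5c 5c 5c 5c 5c 5c ∥ 94.
Outer hash (tag): sum = 223+92+92+92+92+92+92+148 = 923; mod 256 = 155 → 9b.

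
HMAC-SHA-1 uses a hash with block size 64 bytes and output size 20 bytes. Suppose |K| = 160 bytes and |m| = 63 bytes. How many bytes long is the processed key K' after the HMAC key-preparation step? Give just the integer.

64

Key is 160 > 64 bytes, so it is hashed to 20 bytes then zero-padded to 64: |K'| = 64.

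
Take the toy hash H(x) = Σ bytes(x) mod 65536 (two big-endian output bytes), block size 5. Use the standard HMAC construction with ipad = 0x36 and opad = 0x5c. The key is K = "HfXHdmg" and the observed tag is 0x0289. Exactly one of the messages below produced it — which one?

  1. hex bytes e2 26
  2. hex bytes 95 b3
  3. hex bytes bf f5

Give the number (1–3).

Key "HfXHdmg" = 48 66 58 48 64 6d 67 is 7 bytes > B = 5, so hash it first: H(key) = 02 86, then zero-pad to 5 bytes: K' = 02 86 00 00 00.
K' ⊕ ipad = 34 b0 36 36 36; K' ⊕ opad = 5e da 5c 5c 5c.
m1: inner = H(34 b0 36 36 36 e2 26) = 02 8e; tag = H(5e da 5c 5c 5c 02 8e) = 02dc
m2: inner = H(34 b0 36 36 36 95 b3) = 02 ce; tag = H(5e da 5c 5c 5c 02 ce) = 031c
m3: inner = H(34 b0 36 36 36 bf f5) = 03 3a; tag = H(5e da 5c 5c 5c 03 3a) = 0289 ← matches

3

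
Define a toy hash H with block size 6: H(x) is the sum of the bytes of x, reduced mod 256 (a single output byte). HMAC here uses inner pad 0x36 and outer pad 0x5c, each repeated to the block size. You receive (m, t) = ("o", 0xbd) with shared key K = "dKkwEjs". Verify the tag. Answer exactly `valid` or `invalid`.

Key "dKkwEjs" = 64 4b 6b 77 45 6a 73 is 7 bytes > B = 6, so hash it first: H(key) = b3, then zero-pad to 6 bytes: K' = b3 00 00 00 00 00.
K' ⊕ ipad = 85 36 36 36 36 36; K' ⊕ opad = ef 5c 5c 5c 5c 5c.
Inner hash: sum = 133+54+54+54+54+54+111 = 514; mod 256 = 2 → 02.
Outer hash (recomputed tag): sum = 239+92+92+92+92+92+2 = 701; mod 256 = 189 → bd.
Recomputed tag = bd; claimed = bd → match.

valid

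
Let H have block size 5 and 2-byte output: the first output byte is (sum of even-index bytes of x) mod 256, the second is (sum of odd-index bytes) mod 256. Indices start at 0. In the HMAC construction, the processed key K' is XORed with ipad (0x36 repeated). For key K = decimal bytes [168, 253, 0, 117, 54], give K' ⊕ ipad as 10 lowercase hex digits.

Key decimal bytes [168, 253, 0, 117, 54] = a8 fd 00 75 36 is exactly B = 5 bytes: K' = a8 fd 00 75 36.
XOR each byte with 0x36: a8⊕36=9e, fd⊕36=cb, 00⊕36=36, 75⊕36=43, 36⊕36=00.

9ecb364300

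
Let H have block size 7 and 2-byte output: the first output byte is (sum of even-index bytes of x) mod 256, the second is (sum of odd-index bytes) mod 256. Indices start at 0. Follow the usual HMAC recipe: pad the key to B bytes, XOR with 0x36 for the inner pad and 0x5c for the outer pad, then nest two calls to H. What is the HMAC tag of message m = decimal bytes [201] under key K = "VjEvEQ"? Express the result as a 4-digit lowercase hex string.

64e9

Key "VjEvEQ" = 56 6a 45 76 45 51 is 6 bytes ≤ B = 7; zero-pad to 7 bytes: K' = 56 6a 45 76 45 51 00.
K' ⊕ ipad = 60 5c 73 40 73 67 36.  K' ⊕ opad = 0a 36 19 2a 19 0d 5c.
Inner input = (K'⊕ipad) ∥ m = 60 5c 73 40 73 67 36 ∥ c9.
Inner hash: even-index sum = 380 mod 256 = 124; odd-index sum = 460 mod 256 = 204 → 7c cc.
Outer input = (K'⊕opad) ∥ inner = 0a 36 19 2a 19 0d 5c ∥ 7c cc.
Outer hash (tag): even-index sum = 356 mod 256 = 100; odd-index sum = 233 mod 256 = 233 → 64 e9.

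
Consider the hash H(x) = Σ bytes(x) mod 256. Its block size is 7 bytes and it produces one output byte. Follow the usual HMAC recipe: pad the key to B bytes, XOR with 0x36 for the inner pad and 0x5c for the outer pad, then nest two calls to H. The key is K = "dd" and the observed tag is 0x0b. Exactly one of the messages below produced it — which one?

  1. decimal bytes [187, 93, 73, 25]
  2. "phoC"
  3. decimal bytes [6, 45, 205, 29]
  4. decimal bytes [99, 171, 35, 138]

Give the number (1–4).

3

Key "dd" = 64 64 is 2 bytes ≤ B = 7; zero-pad to 7 bytes: K' = 64 64 00 00 00 00 00.
K' ⊕ ipad = 52 52 36 36 36 36 36; K' ⊕ opad = 38 38 5c 5c 5c 5c 5c.
m1: inner = H(52 52 36 36 36 36 36 bb 5d 49 19) = 2c; tag = H(38 38 5c 5c 5c 5c 5c 2c) = 68
m2: inner = H(52 52 36 36 36 36 36 70 68 6f 43) = 3c; tag = H(38 38 5c 5c 5c 5c 5c 3c) = 78
m3: inner = H(52 52 36 36 36 36 36 06 2d cd 1d) = cf; tag = H(38 38 5c 5c 5c 5c 5c cf) = 0b ← matches
m4: inner = H(52 52 36 36 36 36 36 63 ab 23 8a) = 6d; tag = H(38 38 5c 5c 5c 5c 5c 6d) = a9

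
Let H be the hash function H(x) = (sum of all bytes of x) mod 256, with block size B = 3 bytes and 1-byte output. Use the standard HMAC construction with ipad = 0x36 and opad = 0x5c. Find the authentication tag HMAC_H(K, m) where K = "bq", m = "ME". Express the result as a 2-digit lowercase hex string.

Key "bq" = 62 71 is 2 bytes ≤ B = 3; zero-pad to 3 bytes: K' = 62 71 00.
K' ⊕ ipad = 54 47 36.  K' ⊕ opad = 3e 2d 5c.
Inner input = (K'⊕ipad) ∥ m = 54 47 36 ∥ 4d 45.
Inner hash: sum = 84+71+54+77+69 = 355; mod 256 = 99 → 63.
Outer input = (K'⊕opad) ∥ inner = 3e 2d 5c ∥ 63.
Outer hash (tag): sum = 62+45+92+99 = 298; mod 256 = 42 → 2a.

2a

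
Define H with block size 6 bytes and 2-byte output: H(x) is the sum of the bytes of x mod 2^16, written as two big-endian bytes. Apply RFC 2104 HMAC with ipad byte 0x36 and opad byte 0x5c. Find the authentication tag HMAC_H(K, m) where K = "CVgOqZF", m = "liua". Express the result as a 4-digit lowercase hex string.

021a

Key "CVgOqZF" = 43 56 67 4f 71 5a 46 is 7 bytes > B = 6, so hash it first: H(key) = 02 60, then zero-pad to 6 bytes: K' = 02 60 00 00 00 00.
K' ⊕ ipad = 34 56 36 36 36 36.  K' ⊕ opad = 5e 3c 5c 5c 5c 5c.
Inner input = (K'⊕ipad) ∥ m = 34 56 36 36 36 36 ∥ 6c 69 75 61.
Inner hash: sum = 52+86+54+54+54+54+108+105+117+97 = 781 → 03 0d.
Outer input = (K'⊕opad) ∥ inner = 5e 3c 5c 5c 5c 5c ∥ 03 0d.
Outer hash (tag): sum = 94+60+92+92+92+92+3+13 = 538 → 02 1a.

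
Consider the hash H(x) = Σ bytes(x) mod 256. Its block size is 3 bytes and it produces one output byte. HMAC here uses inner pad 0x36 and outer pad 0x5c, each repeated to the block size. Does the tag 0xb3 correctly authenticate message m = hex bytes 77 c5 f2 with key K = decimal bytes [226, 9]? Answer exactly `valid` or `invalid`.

invalid

Key decimal bytes [226, 9] = e2 09 is 2 bytes ≤ B = 3; zero-pad to 3 bytes: K' = e2 09 00.
K' ⊕ ipad = d4 3f 36; K' ⊕ opad = be 55 5c.
Inner hash: sum = 212+63+54+119+197+242 = 887; mod 256 = 119 → 77.
Outer hash (recomputed tag): sum = 190+85+92+119 = 486; mod 256 = 230 → e6.
Recomputed tag = e6; claimed = b3 → mismatch.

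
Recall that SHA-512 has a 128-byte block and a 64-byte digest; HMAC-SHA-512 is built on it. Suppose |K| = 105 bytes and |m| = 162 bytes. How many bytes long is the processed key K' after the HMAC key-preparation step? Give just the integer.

Key is 105 ≤ 128 bytes, zero-padded: |K'| = 128.

128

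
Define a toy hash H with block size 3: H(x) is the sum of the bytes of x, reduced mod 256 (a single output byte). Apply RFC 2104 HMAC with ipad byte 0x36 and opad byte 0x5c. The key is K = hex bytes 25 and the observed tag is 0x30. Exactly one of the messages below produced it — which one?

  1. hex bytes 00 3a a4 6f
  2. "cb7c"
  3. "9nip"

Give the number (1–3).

3

Key hex bytes 25 is 1 byte ≤ B = 3; zero-pad to 3 bytes: K' = 25 00 00.
K' ⊕ ipad = 13 36 36; K' ⊕ opad = 79 5c 5c.
m1: inner = H(13 36 36 00 3a a4 6f) = cc; tag = H(79 5c 5c cc) = fd
m2: inner = H(13 36 36 63 62 37 63) = de; tag = H(79 5c 5c de) = 0f
m3: inner = H(13 36 36 39 6e 69 70) = ff; tag = H(79 5c 5c ff) = 30 ← matches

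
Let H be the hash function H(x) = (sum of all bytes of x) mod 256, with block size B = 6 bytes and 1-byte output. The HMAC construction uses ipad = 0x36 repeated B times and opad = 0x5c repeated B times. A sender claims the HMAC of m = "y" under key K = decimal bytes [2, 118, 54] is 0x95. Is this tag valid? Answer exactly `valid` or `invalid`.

valid

Key decimal bytes [2, 118, 54] = 02 76 36 is 3 bytes ≤ B = 6; zero-pad to 6 bytes: K' = 02 76 36 00 00 00.
K' ⊕ ipad = 34 40 00 36 36 36; K' ⊕ opad = 5e 2a 6a 5c 5c 5c.
Inner hash: sum = 52+64+0+54+54+54+121 = 399; mod 256 = 143 → 8f.
Outer hash (recomputed tag): sum = 94+42+106+92+92+92+143 = 661; mod 256 = 149 → 95.
Recomputed tag = 95; claimed = 95 → match.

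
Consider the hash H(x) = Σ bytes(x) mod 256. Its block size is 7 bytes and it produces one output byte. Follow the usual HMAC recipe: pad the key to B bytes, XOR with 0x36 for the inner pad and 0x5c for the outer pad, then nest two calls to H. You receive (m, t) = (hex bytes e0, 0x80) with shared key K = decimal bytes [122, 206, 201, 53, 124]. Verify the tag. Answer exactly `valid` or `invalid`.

Key decimal bytes [122, 206, 201, 53, 124] = 7a ce c9 35 7c is 5 bytes ≤ B = 7; zero-pad to 7 bytes: K' = 7a ce c9 35 7c 00 00.
K' ⊕ ipad = 4c f8 ff 03 4a 36 36; K' ⊕ opad = 26 92 95 69 20 5c 5c.
Inner hash: sum = 76+248+255+3+74+54+54+224 = 988; mod 256 = 220 → dc.
Outer hash (recomputed tag): sum = 38+146+149+105+32+92+92+220 = 874; mod 256 = 106 → 6a.
Recomputed tag = 6a; claimed = 80 → mismatch.

invalid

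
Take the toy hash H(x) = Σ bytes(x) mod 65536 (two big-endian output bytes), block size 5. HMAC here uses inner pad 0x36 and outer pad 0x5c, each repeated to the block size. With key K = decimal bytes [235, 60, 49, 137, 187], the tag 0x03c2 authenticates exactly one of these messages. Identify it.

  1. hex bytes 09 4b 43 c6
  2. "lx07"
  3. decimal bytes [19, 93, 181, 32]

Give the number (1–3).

Key decimal bytes [235, 60, 49, 137, 187] = eb 3c 31 89 bb is exactly B = 5 bytes: K' = eb 3c 31 89 bb.
K' ⊕ ipad = dd 0a 07 bf 8d; K' ⊕ opad = b7 60 6d d5 e7.
m1: inner = H(dd 0a 07 bf 8d 09 4b 43 c6) = 03 97; tag = H(b7 60 6d d5 e7 03 97) = 03da
m2: inner = H(dd 0a 07 bf 8d 6c 78 30 37) = 03 85; tag = H(b7 60 6d d5 e7 03 85) = 03c8
m3: inner = H(dd 0a 07 bf 8d 13 5d b5 20) = 03 7f; tag = H(b7 60 6d d5 e7 03 7f) = 03c2 ← matches

3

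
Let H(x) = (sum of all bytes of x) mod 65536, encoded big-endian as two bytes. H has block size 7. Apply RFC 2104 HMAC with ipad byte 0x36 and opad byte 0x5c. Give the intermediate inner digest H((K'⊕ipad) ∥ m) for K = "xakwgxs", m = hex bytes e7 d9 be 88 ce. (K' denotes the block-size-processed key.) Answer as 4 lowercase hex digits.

Key "xakwgxs" = 78 61 6b 77 67 78 73 is exactly B = 7 bytes: K' = 78 61 6b 77 67 78 73.
K' ⊕ ipad = 4e 57 5d 41 51 4e 45.
Inner input = 4e 57 5d 41 51 4e 45 ∥ e7 d9 be 88 ce.
Inner hash: sum = 78+87+93+65+81+78+69+231+217+190+136+206 = 1531 → 05 fb.

05fb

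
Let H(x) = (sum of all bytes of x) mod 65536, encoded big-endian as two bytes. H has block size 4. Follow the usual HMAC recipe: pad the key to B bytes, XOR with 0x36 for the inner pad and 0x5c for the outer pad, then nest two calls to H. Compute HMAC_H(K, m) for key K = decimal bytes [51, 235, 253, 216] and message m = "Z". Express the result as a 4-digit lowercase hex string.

0342

Key decimal bytes [51, 235, 253, 216] = 33 eb fd d8 is exactly B = 4 bytes: K' = 33 eb fd d8.
K' ⊕ ipad = 05 dd cb ee.  K' ⊕ opad = 6f b7 a1 84.
Inner input = (K'⊕ipad) ∥ m = 05 dd cb ee ∥ 5a.
Inner hash: sum = 5+221+203+238+90 = 757 → 02 f5.
Outer input = (K'⊕opad) ∥ inner = 6f b7 a1 84 ∥ 02 f5.
Outer hash (tag): sum = 111+183+161+132+2+245 = 834 → 03 42.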